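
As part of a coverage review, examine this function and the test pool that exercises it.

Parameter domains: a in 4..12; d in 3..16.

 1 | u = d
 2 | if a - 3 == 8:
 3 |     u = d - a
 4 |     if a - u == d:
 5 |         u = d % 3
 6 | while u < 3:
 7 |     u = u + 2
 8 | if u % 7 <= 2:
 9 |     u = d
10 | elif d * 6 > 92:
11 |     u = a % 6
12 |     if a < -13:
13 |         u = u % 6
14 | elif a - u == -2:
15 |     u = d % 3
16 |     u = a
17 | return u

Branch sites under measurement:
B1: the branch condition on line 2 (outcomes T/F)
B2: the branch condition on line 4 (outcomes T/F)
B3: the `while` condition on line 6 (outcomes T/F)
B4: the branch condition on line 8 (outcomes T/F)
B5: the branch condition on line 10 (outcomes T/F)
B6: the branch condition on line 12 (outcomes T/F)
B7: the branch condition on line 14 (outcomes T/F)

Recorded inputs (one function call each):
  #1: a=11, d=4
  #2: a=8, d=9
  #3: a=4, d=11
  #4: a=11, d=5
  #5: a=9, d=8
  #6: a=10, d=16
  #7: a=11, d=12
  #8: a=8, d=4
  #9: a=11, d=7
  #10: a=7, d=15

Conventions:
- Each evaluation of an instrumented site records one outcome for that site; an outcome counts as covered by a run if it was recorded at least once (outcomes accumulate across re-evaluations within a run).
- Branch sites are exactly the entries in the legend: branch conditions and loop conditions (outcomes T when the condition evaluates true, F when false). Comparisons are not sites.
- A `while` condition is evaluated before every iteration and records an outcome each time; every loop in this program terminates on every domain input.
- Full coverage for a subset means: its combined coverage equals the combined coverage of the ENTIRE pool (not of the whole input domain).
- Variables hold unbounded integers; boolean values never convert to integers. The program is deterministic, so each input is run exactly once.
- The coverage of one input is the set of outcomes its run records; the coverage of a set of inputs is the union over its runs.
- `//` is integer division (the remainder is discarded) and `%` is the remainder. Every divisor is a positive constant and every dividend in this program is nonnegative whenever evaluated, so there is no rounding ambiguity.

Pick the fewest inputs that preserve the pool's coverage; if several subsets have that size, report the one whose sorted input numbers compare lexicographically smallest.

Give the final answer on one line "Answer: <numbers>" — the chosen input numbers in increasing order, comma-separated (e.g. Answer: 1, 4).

input #1, a=11, d=4: events B1->T, B2->F, B3->T, B3->T, B3->T, B3->T, B3->T, B3->F, B4->F, B5->F, B7->F; outcomes B1=T, B2=F, B3=T, B3=F, B4=F, B5=F, B7=F
input #2, a=8, d=9: events B1->F, B3->F, B4->T; outcomes B1=F, B3=F, B4=T
input #3, a=4, d=11: events B1->F, B3->F, B4->F, B5->F, B7->F; outcomes B1=F, B3=F, B4=F, B5=F, B7=F
input #4, a=11, d=5: events B1->T, B2->F, B3->T, B3->T, B3->T, B3->T, B3->T, B3->F, B4->F, B5->F, B7->F; outcomes B1=T, B2=F, B3=T, B3=F, B4=F, B5=F, B7=F
input #5, a=9, d=8: events B1->F, B3->F, B4->T; outcomes B1=F, B3=F, B4=T
input #6, a=10, d=16: events B1->F, B3->F, B4->T; outcomes B1=F, B3=F, B4=T
input #7, a=11, d=12: events B1->T, B2->F, B3->T, B3->F, B4->F, B5->F, B7->F; outcomes B1=T, B2=F, B3=T, B3=F, B4=F, B5=F, B7=F
input #8, a=8, d=4: events B1->F, B3->F, B4->F, B5->F, B7->F; outcomes B1=F, B3=F, B4=F, B5=F, B7=F
input #9, a=11, d=7: events B1->T, B2->F, B3->T, B3->T, B3->T, B3->T, B3->F, B4->F, B5->F, B7->F; outcomes B1=T, B2=F, B3=T, B3=F, B4=F, B5=F, B7=F
input #10, a=7, d=15: events B1->F, B3->F, B4->T; outcomes B1=F, B3=F, B4=T
union over all inputs: B1=T, B1=F, B2=F, B3=T, B3=F, B4=T, B4=F, B5=F, B7=F (9 outcomes)
size 1 is not enough: best union over all size-1 subsets is 7/9
the canonical winner is {1, 2}: size 2, full 9-outcome coverage, earliest index list among size-2 covers

Answer: 1, 2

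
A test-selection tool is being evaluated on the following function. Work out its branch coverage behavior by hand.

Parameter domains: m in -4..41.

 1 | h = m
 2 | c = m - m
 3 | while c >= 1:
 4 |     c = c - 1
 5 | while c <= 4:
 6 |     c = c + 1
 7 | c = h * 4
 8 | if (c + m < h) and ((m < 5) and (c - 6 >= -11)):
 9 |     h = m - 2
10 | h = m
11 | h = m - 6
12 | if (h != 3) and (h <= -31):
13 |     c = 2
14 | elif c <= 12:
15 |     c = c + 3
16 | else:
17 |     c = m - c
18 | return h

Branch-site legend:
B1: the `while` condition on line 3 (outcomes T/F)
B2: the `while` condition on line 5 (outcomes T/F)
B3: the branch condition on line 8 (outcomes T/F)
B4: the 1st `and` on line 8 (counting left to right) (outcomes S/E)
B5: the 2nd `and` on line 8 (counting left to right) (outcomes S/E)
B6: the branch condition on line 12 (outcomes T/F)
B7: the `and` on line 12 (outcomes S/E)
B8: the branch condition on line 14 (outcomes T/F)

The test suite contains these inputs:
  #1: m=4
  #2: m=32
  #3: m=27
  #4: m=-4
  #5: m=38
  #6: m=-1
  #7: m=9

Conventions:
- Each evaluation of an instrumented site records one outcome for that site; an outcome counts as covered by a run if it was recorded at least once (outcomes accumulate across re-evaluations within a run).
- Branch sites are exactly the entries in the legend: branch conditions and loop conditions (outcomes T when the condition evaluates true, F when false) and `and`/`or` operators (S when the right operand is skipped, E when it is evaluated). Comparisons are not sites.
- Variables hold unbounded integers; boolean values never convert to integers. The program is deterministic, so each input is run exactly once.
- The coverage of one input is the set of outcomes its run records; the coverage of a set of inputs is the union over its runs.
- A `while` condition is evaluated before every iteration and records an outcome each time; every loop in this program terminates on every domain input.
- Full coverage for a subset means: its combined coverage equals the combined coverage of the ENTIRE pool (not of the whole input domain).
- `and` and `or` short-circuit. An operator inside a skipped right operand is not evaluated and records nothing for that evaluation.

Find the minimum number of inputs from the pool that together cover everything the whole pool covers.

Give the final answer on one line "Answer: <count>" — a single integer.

input #1, m=4: outcomes B1=F, B2=T, B2=F, B3=F, B4=S, B6=F, B7=E, B8=F
input #2, m=32: outcomes B1=F, B2=T, B2=F, B3=F, B4=S, B6=F, B7=E, B8=F
input #3, m=27: outcomes B1=F, B2=T, B2=F, B3=F, B4=S, B6=F, B7=E, B8=F
input #4, m=-4: outcomes B1=F, B2=T, B2=F, B3=F, B4=E, B5=E, B6=F, B7=E, B8=T
input #5, m=38: outcomes B1=F, B2=T, B2=F, B3=F, B4=S, B6=F, B7=E, B8=F
input #6, m=-1: outcomes B1=F, B2=T, B2=F, B3=T, B4=E, B5=E, B6=F, B7=E, B8=T
input #7, m=9: outcomes B1=F, B2=T, B2=F, B3=F, B4=S, B6=F, B7=S, B8=F
pool-wide coverage (13 outcomes): B1=F, B2=T, B2=F, B3=T, B3=F, B4=S, B4=E, B5=E, B6=F, B7=S, B7=E, B8=T, B8=F
checked all size-1 subsets: none covers 13 outcomes (max 9/13)
size 2: inputs {6, 7} cover all 13 outcomes, and no lexicographically smaller subset of this size does

Answer: 2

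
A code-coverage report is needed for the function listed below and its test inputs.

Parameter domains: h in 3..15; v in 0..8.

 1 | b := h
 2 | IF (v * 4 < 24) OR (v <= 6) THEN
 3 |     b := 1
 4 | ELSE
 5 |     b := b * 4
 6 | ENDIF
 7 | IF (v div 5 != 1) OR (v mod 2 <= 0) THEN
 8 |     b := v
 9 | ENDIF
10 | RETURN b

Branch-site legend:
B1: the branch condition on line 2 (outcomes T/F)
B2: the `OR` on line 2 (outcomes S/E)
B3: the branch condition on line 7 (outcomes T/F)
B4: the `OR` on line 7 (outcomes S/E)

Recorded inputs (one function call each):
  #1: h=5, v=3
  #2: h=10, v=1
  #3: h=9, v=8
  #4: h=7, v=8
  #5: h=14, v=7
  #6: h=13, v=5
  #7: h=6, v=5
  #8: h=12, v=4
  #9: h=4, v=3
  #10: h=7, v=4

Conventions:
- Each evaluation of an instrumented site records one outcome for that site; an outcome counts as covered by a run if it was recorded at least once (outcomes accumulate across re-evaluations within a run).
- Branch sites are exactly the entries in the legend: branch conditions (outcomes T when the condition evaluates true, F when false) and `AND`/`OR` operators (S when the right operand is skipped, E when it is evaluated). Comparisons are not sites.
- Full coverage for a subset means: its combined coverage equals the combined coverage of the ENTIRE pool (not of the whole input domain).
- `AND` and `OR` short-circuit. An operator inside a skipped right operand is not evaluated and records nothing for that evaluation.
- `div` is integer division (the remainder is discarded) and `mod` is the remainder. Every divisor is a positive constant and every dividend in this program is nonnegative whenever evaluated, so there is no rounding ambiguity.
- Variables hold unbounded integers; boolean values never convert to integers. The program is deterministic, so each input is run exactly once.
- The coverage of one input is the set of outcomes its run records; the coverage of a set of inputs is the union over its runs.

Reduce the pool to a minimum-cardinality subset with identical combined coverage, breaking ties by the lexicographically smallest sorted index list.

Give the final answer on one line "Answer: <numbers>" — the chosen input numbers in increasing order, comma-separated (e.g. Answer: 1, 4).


input #1 (h=5, v=3): events B2->S, B1->T, B4->S, B3->T; covers B1=T, B2=S, B3=T, B4=S
input #2 (h=10, v=1): events B2->S, B1->T, B4->S, B3->T; covers B1=T, B2=S, B3=T, B4=S
input #3 (h=9, v=8): events B2->E, B1->F, B4->E, B3->T; covers B1=F, B2=E, B3=T, B4=E
input #4 (h=7, v=8): events B2->E, B1->F, B4->E, B3->T; covers B1=F, B2=E, B3=T, B4=E
input #5 (h=14, v=7): events B2->E, B1->F, B4->E, B3->F; covers B1=F, B2=E, B3=F, B4=E
input #6 (h=13, v=5): events B2->S, B1->T, B4->E, B3->F; covers B1=T, B2=S, B3=F, B4=E
input #7 (h=6, v=5): events B2->S, B1->T, B4->E, B3->F; covers B1=T, B2=S, B3=F, B4=E
input #8 (h=12, v=4): events B2->S, B1->T, B4->S, B3->T; covers B1=T, B2=S, B3=T, B4=S
input #9 (h=4, v=3): events B2->S, B1->T, B4->S, B3->T; covers B1=T, B2=S, B3=T, B4=S
input #10 (h=7, v=4): events B2->S, B1->T, B4->S, B3->T; covers B1=T, B2=S, B3=T, B4=S
the full pool covers 8 outcomes: B1=T, B1=F, B2=S, B2=E, B3=T, B3=F, B4=S, B4=E
size 1 is not enough: best union over all size-1 subsets is 4/8
size 2: inputs {1, 5} cover all 8 outcomes, and no lexicographically smaller subset of this size does
Answer: 1, 5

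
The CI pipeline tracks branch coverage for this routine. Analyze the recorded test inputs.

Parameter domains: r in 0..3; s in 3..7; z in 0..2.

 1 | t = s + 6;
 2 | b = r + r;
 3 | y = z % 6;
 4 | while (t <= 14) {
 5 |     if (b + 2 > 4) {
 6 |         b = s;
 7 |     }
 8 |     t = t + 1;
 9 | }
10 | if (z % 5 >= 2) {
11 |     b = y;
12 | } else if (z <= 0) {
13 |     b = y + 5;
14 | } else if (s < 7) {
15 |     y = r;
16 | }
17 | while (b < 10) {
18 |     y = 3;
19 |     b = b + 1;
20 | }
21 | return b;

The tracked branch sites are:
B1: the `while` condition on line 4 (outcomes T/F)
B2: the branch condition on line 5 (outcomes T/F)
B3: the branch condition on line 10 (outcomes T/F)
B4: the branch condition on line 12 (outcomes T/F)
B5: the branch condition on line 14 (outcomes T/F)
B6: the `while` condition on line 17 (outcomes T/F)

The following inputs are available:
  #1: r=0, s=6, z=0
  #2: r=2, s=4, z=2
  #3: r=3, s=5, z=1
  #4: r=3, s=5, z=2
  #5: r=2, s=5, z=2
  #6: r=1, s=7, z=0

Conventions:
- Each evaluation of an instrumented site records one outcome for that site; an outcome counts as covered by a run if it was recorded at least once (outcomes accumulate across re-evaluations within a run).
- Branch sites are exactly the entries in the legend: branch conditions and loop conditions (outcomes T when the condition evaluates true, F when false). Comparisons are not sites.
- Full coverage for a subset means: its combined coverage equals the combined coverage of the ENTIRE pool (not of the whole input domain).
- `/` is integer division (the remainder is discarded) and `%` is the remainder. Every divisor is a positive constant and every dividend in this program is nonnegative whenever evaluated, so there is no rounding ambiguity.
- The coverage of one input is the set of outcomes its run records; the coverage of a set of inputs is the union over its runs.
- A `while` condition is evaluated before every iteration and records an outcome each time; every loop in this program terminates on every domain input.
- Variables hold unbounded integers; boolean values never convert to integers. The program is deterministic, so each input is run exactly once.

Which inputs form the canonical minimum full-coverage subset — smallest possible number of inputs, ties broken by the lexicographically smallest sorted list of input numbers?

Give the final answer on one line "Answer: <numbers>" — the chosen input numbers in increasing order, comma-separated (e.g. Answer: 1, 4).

input #1, r=0, s=6, z=0: outcomes B1=T, B1=F, B2=F, B3=F, B4=T, B6=T, B6=F
input #2, r=2, s=4, z=2: outcomes B1=T, B1=F, B2=T, B3=T, B6=T, B6=F
input #3, r=3, s=5, z=1: outcomes B1=T, B1=F, B2=T, B3=F, B4=F, B5=T, B6=T, B6=F
input #4, r=3, s=5, z=2: outcomes B1=T, B1=F, B2=T, B3=T, B6=T, B6=F
input #5, r=2, s=5, z=2: outcomes B1=T, B1=F, B2=T, B3=T, B6=T, B6=F
input #6, r=1, s=7, z=0: outcomes B1=T, B1=F, B2=F, B3=F, B4=T, B6=T, B6=F
the full pool covers 11 outcomes: B1=T, B1=F, B2=T, B2=F, B3=T, B3=F, B4=T, B4=F, B5=T, B6=T, B6=F
size 1 is not enough: best union over all size-1 subsets is 8/11
size 2 is not enough: best union over all size-2 subsets is 10/11
inputs {1, 2, 3} (size 3) cover everything; no size-3 subset with a lexicographically smaller index list covers all 11

Answer: 1, 2, 3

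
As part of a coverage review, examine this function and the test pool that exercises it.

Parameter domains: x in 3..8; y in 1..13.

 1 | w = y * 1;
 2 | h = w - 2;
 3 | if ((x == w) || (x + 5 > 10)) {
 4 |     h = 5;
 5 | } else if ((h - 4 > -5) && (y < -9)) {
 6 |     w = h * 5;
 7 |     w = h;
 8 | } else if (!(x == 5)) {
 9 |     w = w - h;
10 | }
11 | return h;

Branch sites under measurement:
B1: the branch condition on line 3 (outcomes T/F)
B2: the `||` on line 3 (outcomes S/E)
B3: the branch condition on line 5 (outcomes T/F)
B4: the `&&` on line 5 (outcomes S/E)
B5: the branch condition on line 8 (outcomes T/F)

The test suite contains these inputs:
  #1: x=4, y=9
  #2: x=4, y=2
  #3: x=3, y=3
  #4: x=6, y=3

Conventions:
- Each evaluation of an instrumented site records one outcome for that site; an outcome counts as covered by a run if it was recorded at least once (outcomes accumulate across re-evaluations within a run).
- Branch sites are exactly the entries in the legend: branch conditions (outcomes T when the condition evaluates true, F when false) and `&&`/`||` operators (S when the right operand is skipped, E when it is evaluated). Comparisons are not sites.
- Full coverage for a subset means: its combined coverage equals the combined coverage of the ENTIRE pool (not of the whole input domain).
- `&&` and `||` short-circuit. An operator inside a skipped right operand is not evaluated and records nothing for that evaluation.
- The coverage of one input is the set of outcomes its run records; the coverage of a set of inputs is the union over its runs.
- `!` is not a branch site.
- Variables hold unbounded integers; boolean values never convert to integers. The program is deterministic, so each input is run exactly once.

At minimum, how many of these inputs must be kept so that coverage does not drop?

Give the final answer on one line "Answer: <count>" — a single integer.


test 1 (x=4, y=9) fires B2->E, B1->F, B4->E, B3->F, B5->T; hits B1=F, B2=E, B3=F, B4=E, B5=T
test 2 (x=4, y=2) fires B2->E, B1->F, B4->E, B3->F, B5->T; hits B1=F, B2=E, B3=F, B4=E, B5=T
test 3 (x=3, y=3) fires B2->S, B1->T; hits B1=T, B2=S
test 4 (x=6, y=3) fires B2->E, B1->T; hits B1=T, B2=E
the full pool covers 7 outcomes: B1=T, B1=F, B2=S, B2=E, B3=F, B4=E, B5=T
no size-1 subset reaches all 7 outcomes (best union: 5/7)
the canonical winner is {1, 3}: size 2, full 7-outcome coverage, earliest index list among size-2 covers
Answer: 2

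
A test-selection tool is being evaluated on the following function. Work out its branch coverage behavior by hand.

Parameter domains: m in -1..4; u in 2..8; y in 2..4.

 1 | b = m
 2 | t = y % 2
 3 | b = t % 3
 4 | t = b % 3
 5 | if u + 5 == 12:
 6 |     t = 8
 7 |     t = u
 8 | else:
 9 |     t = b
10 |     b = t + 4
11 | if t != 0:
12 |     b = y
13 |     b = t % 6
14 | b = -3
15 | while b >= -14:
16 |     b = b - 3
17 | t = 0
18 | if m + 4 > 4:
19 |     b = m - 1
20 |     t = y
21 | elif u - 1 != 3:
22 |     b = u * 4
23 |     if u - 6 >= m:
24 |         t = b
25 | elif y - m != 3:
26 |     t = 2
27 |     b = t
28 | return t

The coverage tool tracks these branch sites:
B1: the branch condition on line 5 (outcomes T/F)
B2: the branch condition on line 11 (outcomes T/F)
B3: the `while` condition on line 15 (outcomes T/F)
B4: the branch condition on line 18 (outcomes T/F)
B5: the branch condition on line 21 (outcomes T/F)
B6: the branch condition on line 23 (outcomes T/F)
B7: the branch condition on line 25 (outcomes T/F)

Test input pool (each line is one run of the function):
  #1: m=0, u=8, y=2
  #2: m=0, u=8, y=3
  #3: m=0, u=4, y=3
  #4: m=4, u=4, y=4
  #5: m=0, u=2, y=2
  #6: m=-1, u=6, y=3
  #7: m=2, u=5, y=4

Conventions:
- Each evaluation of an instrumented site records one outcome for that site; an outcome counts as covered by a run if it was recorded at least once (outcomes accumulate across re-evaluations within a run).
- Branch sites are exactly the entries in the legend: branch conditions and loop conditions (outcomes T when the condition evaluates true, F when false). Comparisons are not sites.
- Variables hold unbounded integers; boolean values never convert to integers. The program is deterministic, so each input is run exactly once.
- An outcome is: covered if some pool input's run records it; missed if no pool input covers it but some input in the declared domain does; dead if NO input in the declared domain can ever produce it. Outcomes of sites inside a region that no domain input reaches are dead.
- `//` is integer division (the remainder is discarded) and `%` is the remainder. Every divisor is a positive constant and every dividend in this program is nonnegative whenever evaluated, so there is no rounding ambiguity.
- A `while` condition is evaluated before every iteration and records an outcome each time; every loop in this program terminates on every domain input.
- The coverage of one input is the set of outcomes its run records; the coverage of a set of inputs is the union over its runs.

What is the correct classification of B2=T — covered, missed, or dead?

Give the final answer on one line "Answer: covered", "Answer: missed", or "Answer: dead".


B2=T is recorded by pool input(s) 2, 3, 6 -> covered
Answer: covered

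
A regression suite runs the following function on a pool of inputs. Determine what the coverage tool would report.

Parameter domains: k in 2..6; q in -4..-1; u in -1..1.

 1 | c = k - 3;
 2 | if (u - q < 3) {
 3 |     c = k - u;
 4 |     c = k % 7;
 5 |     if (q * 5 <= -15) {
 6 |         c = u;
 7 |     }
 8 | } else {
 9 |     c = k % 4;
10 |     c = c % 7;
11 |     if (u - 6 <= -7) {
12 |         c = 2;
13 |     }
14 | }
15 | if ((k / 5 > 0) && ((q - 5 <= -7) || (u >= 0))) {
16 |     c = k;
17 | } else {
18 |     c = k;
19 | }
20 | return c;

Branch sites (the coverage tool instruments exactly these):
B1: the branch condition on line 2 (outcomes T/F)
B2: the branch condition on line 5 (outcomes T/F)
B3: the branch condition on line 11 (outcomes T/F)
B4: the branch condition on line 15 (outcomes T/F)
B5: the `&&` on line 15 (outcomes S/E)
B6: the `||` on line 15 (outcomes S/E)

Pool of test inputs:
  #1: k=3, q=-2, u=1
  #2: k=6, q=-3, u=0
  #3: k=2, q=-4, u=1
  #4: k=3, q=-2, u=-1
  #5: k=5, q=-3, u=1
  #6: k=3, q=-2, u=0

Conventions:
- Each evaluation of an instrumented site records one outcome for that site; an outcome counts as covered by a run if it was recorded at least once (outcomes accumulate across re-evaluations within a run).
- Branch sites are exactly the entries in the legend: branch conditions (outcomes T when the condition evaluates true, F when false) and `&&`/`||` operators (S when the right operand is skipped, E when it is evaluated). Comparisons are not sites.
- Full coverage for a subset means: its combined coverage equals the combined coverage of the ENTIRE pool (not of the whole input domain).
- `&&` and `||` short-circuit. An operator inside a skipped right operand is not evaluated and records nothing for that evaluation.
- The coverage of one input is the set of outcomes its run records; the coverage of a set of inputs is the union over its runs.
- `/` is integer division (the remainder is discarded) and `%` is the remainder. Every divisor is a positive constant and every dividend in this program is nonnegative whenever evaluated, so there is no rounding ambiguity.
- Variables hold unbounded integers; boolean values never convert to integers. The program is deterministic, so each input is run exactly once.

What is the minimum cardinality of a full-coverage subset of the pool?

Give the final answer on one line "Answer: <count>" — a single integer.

input #1 (k=3, q=-2, u=1): covers B1=F, B3=F, B4=F, B5=S
input #2 (k=6, q=-3, u=0): covers B1=F, B3=F, B4=T, B5=E, B6=S
input #3 (k=2, q=-4, u=1): covers B1=F, B3=F, B4=F, B5=S
input #4 (k=3, q=-2, u=-1): covers B1=T, B2=F, B4=F, B5=S
input #5 (k=5, q=-3, u=1): covers B1=F, B3=F, B4=T, B5=E, B6=S
input #6 (k=3, q=-2, u=0): covers B1=T, B2=F, B4=F, B5=S
together the pool reaches 9 outcomes: B1=T, B1=F, B2=F, B3=F, B4=T, B4=F, B5=S, B5=E, B6=S
size 1 is not enough: best union over all size-1 subsets is 5/9
at size 2, {2, 4} reaches all 9 outcomes; every lexicographically earlier size-2 subset fails

Answer: 2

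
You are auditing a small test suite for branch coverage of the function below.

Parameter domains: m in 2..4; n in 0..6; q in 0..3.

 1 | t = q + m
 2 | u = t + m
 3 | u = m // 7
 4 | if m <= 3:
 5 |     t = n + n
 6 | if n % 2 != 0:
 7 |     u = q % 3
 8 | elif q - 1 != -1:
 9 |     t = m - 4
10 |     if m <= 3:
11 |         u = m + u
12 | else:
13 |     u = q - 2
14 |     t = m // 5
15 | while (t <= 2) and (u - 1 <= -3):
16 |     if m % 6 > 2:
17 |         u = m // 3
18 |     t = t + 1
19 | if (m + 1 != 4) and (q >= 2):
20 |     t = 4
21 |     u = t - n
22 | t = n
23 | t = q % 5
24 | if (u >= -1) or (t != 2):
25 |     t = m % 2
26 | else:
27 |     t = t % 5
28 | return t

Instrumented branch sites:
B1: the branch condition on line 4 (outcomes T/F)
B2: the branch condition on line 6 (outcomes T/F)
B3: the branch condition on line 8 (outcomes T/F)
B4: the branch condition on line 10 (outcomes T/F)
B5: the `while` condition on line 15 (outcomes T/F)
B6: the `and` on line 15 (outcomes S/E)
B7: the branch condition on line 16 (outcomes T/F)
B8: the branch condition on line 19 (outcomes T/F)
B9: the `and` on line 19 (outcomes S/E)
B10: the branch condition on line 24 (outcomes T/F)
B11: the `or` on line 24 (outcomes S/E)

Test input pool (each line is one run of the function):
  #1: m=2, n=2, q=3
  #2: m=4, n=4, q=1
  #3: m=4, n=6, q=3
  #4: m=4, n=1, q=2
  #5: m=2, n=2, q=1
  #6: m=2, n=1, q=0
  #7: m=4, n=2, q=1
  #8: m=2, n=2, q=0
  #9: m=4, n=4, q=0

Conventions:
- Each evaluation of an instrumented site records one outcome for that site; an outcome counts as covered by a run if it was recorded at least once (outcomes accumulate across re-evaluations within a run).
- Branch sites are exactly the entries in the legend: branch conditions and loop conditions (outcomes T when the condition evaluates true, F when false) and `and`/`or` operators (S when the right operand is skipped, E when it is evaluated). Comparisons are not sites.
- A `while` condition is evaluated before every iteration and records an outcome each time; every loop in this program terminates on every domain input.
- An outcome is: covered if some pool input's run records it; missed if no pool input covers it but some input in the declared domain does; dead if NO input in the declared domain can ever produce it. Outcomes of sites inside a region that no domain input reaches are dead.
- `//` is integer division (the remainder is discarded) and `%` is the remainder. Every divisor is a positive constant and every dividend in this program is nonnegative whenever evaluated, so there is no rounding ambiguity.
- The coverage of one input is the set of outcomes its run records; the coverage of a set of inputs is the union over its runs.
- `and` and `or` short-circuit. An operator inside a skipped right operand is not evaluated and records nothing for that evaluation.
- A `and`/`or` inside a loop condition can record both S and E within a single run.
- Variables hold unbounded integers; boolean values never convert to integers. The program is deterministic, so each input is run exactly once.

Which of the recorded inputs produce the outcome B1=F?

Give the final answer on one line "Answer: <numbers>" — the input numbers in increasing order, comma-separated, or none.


input #1 (m=2, n=2, q=3): never hits B1=F
input #2 (m=4, n=4, q=1): hits B1=F
input #3 (m=4, n=6, q=3): hits B1=F
input #4 (m=4, n=1, q=2): hits B1=F
input #5 (m=2, n=2, q=1): never hits B1=F
input #6 (m=2, n=1, q=0): never hits B1=F
input #7 (m=4, n=2, q=1): hits B1=F
input #8 (m=2, n=2, q=0): never hits B1=F
input #9 (m=4, n=4, q=0): hits B1=F
Answer: 2, 3, 4, 7, 9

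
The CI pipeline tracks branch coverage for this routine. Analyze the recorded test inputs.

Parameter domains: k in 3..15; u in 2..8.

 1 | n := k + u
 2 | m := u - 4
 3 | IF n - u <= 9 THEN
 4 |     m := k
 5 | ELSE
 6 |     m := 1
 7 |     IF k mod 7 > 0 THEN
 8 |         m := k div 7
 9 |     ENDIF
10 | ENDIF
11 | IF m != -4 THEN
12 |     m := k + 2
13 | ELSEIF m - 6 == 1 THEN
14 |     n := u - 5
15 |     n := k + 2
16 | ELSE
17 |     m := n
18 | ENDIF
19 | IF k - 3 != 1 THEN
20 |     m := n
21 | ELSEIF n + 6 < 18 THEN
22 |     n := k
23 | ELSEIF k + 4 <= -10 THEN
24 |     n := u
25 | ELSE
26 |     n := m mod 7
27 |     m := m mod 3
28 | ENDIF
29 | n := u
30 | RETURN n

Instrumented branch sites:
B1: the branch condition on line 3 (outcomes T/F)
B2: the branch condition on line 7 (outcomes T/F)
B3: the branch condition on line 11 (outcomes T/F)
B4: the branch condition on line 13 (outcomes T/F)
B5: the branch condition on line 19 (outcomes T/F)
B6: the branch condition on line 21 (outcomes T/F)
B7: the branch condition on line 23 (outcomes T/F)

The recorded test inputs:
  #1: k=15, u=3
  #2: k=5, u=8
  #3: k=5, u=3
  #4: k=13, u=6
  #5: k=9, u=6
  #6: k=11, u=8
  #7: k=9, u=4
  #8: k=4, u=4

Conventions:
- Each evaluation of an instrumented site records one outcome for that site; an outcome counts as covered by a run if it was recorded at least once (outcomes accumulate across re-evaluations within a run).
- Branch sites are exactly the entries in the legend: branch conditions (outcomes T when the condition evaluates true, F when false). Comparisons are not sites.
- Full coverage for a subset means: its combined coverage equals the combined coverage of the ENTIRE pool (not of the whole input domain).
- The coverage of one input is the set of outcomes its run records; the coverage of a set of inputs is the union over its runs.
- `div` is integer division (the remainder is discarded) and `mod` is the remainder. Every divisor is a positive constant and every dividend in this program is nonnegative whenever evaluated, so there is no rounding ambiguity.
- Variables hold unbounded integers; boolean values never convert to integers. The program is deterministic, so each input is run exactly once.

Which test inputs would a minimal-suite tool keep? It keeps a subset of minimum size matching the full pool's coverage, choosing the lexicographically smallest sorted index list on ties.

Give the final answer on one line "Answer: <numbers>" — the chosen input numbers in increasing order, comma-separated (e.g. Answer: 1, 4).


#1 (k=15, u=3) -> covered: B1=F, B2=T, B3=T, B5=T
#2 (k=5, u=8) -> covered: B1=T, B3=T, B5=T
#3 (k=5, u=3) -> covered: B1=T, B3=T, B5=T
#4 (k=13, u=6) -> covered: B1=F, B2=T, B3=T, B5=T
#5 (k=9, u=6) -> covered: B1=T, B3=T, B5=T
#6 (k=11, u=8) -> covered: B1=F, B2=T, B3=T, B5=T
#7 (k=9, u=4) -> covered: B1=T, B3=T, B5=T
#8 (k=4, u=4) -> covered: B1=T, B3=T, B5=F, B6=T
pool-wide coverage (7 outcomes): B1=T, B1=F, B2=T, B3=T, B5=T, B5=F, B6=T
every size-1 subset falls short of the 7 outcomes (best: 4/7)
inputs {1, 8} (size 2) cover everything; no size-2 subset with a lexicographically smaller index list covers all 7
Answer: 1, 8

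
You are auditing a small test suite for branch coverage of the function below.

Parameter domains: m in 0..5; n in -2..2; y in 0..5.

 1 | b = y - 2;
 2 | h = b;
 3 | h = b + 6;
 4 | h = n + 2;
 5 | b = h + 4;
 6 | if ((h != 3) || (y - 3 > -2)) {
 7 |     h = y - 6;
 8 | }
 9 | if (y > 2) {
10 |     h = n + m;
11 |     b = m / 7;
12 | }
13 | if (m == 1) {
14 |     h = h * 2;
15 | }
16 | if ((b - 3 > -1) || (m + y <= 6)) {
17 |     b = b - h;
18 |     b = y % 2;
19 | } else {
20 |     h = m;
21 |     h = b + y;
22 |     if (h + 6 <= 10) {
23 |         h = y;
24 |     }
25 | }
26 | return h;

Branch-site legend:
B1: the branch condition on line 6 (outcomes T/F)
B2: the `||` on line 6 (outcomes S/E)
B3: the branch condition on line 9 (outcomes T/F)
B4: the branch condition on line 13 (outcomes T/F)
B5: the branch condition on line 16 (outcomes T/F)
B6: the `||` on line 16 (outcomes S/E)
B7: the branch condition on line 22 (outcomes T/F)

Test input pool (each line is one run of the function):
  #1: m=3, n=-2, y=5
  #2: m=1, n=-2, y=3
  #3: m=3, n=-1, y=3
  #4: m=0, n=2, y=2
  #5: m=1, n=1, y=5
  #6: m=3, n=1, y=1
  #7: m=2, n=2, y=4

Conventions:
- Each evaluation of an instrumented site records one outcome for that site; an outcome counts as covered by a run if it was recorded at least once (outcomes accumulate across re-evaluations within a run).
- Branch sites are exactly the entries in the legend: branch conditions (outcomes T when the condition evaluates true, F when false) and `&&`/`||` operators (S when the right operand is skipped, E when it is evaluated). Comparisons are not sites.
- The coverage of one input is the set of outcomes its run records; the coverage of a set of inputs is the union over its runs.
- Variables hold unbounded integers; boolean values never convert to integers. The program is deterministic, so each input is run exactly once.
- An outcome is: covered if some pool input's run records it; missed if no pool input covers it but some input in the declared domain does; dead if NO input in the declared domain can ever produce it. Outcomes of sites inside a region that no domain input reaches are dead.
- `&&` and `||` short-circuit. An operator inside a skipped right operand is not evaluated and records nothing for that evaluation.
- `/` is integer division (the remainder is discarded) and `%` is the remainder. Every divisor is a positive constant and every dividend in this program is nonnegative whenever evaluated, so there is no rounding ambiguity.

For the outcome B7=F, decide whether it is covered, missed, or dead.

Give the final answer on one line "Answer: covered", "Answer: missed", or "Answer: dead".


B7=F is recorded by pool input(s) 1 -> covered
Answer: covered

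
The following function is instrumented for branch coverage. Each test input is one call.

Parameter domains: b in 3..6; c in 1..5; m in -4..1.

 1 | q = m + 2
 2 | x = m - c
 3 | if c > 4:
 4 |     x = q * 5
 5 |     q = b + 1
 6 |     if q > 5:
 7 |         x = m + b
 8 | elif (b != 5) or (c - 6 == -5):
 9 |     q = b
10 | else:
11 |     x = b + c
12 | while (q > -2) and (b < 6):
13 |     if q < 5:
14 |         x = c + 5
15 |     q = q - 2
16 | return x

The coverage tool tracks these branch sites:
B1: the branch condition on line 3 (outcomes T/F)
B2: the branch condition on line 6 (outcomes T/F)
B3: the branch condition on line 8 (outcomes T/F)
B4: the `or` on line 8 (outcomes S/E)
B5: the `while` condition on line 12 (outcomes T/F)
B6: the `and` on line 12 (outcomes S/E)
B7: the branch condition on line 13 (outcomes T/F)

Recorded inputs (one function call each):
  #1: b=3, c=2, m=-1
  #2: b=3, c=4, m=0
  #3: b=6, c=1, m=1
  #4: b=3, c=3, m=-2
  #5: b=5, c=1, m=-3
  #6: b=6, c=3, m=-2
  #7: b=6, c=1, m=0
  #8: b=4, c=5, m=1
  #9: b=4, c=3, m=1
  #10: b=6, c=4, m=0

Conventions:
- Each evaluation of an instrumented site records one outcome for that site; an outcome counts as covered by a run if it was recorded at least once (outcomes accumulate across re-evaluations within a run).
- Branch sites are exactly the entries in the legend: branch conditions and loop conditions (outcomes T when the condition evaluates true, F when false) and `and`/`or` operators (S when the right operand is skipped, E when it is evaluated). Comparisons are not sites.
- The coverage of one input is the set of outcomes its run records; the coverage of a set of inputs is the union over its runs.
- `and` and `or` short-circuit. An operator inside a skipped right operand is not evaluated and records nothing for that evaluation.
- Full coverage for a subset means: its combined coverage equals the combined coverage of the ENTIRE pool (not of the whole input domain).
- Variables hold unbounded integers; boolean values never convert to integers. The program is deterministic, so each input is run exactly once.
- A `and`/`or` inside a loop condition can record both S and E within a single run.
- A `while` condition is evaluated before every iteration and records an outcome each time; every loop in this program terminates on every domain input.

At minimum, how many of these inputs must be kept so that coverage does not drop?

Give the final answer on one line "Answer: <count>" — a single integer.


input #1, b=3, c=2, m=-1: events B1->F, B4->S, B3->T, B6->E, B5->T, B7->T, B6->E, B5->T, B7->T, B6->E, B5->T, B7->T, B6->S, B5->F; outcomes B1=F, B3=T, B4=S, B5=T, B5=F, B6=S, B6=E, B7=T
input #2, b=3, c=4, m=0: events B1->F, B4->S, B3->T, B6->E, B5->T, B7->T, B6->E, B5->T, B7->T, B6->E, B5->T, B7->T, B6->S, B5->F; outcomes B1=F, B3=T, B4=S, B5=T, B5=F, B6=S, B6=E, B7=T
input #3, b=6, c=1, m=1: events B1->F, B4->S, B3->T, B6->E, B5->F; outcomes B1=F, B3=T, B4=S, B5=F, B6=E
input #4, b=3, c=3, m=-2: events B1->F, B4->S, B3->T, B6->E, B5->T, B7->T, B6->E, B5->T, B7->T, B6->E, B5->T, B7->T, B6->S, B5->F; outcomes B1=F, B3=T, B4=S, B5=T, B5=F, B6=S, B6=E, B7=T
input #5, b=5, c=1, m=-3: events B1->F, B4->E, B3->T, B6->E, B5->T, B7->F, B6->E, B5->T, B7->T, B6->E, B5->T, B7->T, B6->E, B5->T, ...; outcomes B1=F, B3=T, B4=E, B5=T, B5=F, B6=S, B6=E, B7=T, B7=F
input #6, b=6, c=3, m=-2: events B1->F, B4->S, B3->T, B6->E, B5->F; outcomes B1=F, B3=T, B4=S, B5=F, B6=E
input #7, b=6, c=1, m=0: events B1->F, B4->S, B3->T, B6->E, B5->F; outcomes B1=F, B3=T, B4=S, B5=F, B6=E
input #8, b=4, c=5, m=1: events B1->T, B2->F, B6->E, B5->T, B7->F, B6->E, B5->T, B7->T, B6->E, B5->T, B7->T, B6->E, B5->T, B7->T, ...; outcomes B1=T, B2=F, B5=T, B5=F, B6=S, B6=E, B7=T, B7=F
input #9, b=4, c=3, m=1: events B1->F, B4->S, B3->T, B6->E, B5->T, B7->T, B6->E, B5->T, B7->T, B6->E, B5->T, B7->T, B6->S, B5->F; outcomes B1=F, B3=T, B4=S, B5=T, B5=F, B6=S, B6=E, B7=T
input #10, b=6, c=4, m=0: events B1->F, B4->S, B3->T, B6->E, B5->F; outcomes B1=F, B3=T, B4=S, B5=F, B6=E
together the pool reaches 12 outcomes: B1=T, B1=F, B2=F, B3=T, B4=S, B4=E, B5=T, B5=F, B6=S, B6=E, B7=T, B7=F
every size-1 subset falls short of the 12 outcomes (best: 9/12)
every size-2 subset falls short of the 12 outcomes (best: 11/12)
the canonical winner is {1, 5, 8}: size 3, full 12-outcome coverage, earliest index list among size-3 covers
Answer: 3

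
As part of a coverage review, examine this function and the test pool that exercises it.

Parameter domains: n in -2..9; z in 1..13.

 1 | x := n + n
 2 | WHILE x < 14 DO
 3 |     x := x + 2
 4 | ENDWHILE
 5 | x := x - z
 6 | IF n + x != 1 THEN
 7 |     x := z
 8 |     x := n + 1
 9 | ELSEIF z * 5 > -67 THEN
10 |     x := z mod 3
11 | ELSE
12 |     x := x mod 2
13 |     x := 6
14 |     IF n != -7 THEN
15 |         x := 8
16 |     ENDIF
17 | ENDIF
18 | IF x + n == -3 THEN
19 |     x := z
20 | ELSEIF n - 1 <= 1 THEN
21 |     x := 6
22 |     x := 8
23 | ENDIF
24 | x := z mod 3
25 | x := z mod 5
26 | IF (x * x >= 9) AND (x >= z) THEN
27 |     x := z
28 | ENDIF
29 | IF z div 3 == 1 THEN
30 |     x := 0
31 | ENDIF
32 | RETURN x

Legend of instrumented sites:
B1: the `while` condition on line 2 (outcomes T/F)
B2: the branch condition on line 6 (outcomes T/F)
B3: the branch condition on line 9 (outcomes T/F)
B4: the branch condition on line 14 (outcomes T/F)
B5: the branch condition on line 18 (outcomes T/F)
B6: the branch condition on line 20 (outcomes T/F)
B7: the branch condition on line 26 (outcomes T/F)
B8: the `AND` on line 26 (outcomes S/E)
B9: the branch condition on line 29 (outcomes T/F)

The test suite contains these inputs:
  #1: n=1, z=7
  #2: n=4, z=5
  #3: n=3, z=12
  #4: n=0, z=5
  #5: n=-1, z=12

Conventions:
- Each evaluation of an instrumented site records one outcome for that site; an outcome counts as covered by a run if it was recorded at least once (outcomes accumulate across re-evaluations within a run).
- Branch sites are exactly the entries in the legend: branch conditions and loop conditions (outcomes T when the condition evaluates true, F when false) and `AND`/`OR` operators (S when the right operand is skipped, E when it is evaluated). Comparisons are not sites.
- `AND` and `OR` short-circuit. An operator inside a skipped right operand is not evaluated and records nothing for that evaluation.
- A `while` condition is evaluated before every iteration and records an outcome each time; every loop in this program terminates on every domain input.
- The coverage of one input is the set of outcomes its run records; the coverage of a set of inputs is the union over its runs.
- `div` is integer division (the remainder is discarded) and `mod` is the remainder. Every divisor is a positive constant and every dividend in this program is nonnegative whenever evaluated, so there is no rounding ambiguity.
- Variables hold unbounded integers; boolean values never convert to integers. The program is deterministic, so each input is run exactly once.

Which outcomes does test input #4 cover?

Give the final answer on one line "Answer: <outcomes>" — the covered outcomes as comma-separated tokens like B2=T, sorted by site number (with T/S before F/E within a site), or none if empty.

Tracing the run of input #4 (n=0, z=5):
  B1->T, B1->T, B1->T, B1->T, B1->T, B1->T, B1->T, B1->F, B2->T, B5->F
  B6->T, B8->S, B7->F, B9->T
distinct outcomes covered: B1=T, B1=F, B2=T, B5=F, B6=T, B7=F, B8=S, B9=T

Answer: B1=T, B1=F, B2=T, B5=F, B6=T, B7=F, B8=S, B9=T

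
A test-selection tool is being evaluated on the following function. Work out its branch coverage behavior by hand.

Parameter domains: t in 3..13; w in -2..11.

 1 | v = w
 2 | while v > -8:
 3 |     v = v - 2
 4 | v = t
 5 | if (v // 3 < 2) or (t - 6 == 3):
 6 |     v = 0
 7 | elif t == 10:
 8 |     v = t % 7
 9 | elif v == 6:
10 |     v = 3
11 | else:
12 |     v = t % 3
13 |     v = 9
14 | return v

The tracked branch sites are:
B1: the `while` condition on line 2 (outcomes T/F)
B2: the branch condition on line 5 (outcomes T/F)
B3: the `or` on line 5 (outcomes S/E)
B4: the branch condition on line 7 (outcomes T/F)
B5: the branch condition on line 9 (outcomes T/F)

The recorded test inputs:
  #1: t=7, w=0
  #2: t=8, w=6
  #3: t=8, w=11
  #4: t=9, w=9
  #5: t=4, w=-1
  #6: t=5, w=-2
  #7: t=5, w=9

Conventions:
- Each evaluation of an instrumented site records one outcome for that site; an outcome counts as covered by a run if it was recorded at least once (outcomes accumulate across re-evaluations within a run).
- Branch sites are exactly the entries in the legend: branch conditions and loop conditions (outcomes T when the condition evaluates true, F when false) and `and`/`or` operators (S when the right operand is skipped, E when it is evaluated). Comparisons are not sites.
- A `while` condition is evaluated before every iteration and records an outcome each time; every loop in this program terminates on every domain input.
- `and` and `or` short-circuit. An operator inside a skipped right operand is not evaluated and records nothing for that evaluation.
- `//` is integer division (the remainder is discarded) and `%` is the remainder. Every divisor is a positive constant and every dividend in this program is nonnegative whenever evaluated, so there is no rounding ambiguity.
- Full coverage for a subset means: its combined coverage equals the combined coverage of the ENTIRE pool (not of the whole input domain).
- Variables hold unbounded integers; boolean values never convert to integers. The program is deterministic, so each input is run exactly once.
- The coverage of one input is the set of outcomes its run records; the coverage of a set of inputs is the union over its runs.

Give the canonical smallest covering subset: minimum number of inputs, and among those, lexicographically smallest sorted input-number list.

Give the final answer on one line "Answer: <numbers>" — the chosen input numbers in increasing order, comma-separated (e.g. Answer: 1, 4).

input #1, t=7, w=0: events B1->T, B1->T, B1->T, B1->T, B1->F, B3->E, B2->F, B4->F, B5->F; outcomes B1=T, B1=F, B2=F, B3=E, B4=F, B5=F
input #2, t=8, w=6: events B1->T, B1->T, B1->T, B1->T, B1->T, B1->T, B1->T, B1->F, B3->E, B2->F, B4->F, B5->F; outcomes B1=T, B1=F, B2=F, B3=E, B4=F, B5=F
input #3, t=8, w=11: events B1->T, B1->T, B1->T, B1->T, B1->T, B1->T, B1->T, B1->T, B1->T, B1->T, B1->F, B3->E, B2->F, B4->F, ...; outcomes B1=T, B1=F, B2=F, B3=E, B4=F, B5=F
input #4, t=9, w=9: events B1->T, B1->T, B1->T, B1->T, B1->T, B1->T, B1->T, B1->T, B1->T, B1->F, B3->E, B2->T; outcomes B1=T, B1=F, B2=T, B3=E
input #5, t=4, w=-1: events B1->T, B1->T, B1->T, B1->T, B1->F, B3->S, B2->T; outcomes B1=T, B1=F, B2=T, B3=S
input #6, t=5, w=-2: events B1->T, B1->T, B1->T, B1->F, B3->S, B2->T; outcomes B1=T, B1=F, B2=T, B3=S
input #7, t=5, w=9: events B1->T, B1->T, B1->T, B1->T, B1->T, B1->T, B1->T, B1->T, B1->T, B1->F, B3->S, B2->T; outcomes B1=T, B1=F, B2=T, B3=S
together the pool reaches 8 outcomes: B1=T, B1=F, B2=T, B2=F, B3=S, B3=E, B4=F, B5=F
checked all size-1 subsets: none covers 8 outcomes (max 6/8)
the canonical winner is {1, 5}: size 2, full 8-outcome coverage, earliest index list among size-2 covers

Answer: 1, 5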